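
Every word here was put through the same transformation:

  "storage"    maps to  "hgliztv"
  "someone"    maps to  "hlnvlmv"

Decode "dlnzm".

This is the alphabet-reversal cipher (Atbash): a becomes z, b becomes y, etc.
Reversing it on dlnzm: d↔w, l↔o, n↔m, z↔a, m↔n.

woman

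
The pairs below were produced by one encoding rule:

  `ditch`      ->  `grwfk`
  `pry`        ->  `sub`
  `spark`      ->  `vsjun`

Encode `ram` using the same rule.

Vowels shift forward by 9 and consonants shift forward by 3.
For ram: r(cons)+3=u, a(vowel)+9=j, m(cons)+3=p.

ujp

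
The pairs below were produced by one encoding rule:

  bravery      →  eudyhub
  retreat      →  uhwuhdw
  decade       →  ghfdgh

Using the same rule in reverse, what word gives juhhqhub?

greenery

Compare letters: b→e is +3, r→u is +3, a→d is +3 — a constant shift. Every letter moves 3 places later in the alphabet, wrapping around z→a.
Reversing it on juhhqhub: j−3=g, u−3=r, h−3=e, h−3=e, q−3=n, h−3=e, u−3=r, b−3=y.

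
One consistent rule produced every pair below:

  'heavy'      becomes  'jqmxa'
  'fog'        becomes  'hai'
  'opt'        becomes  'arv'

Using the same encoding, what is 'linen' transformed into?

nupqp

The shift depends on letter class: consonant h→j is +2, but vowel e→q is +12. The rule splits by letter class: vowels +12, consonants +2.
On linen: l(cons)+2=n, i(vowel)+12=u, n(cons)+2=p, e(vowel)+12=q, n(cons)+2=p.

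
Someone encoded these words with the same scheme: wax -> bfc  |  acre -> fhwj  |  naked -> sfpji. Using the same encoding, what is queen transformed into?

vzjjs

Every letter moves 5 places later in the alphabet, wrapping around z→a.
For queen: q+5=v, u+5=z, e+5=j, e+5=j, n+5=s.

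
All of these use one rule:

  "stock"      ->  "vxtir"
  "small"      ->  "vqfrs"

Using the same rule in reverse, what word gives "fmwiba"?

In stock: s→v is +3, t→x is +4, o→t is +5, c→i is +6 — the shift increases by 1 each position. The shift increases by 1 at each position, starting from +3: 3, 4, 5, ….
Undoing it on fmwiba: f−3=c, m−4=i, w−5=r, i−6=c, b−7=u, a−8=s.

circus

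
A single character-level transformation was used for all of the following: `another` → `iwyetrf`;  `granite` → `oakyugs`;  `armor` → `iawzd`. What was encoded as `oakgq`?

grave

Letter i (0-indexed) is shifted by i+8, so successive shifts are 8, 9, 10, ….
Reversing it on oakgq: o−8=g, a−9=r, k−10=a, g−11=v, q−12=e.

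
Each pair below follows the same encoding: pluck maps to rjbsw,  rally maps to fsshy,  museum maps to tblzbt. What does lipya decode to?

Two steps: reverse the string, then apply a Caesar shift of +7.
Reversing it on lipya: shift back: l−7=e, i−7=b, p−7=i, y−7=r, a−7=t → ebirt; then reverse → tribe.

tribe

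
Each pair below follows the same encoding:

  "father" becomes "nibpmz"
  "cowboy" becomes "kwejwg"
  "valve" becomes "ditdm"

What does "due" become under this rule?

lcm

Compare letters: f→n is +8, a→i is +8, t→b is +8 — a constant shift. It's a constant shift of +8 (ROT8).
For due: d+8=l, u+8=c, e+8=m.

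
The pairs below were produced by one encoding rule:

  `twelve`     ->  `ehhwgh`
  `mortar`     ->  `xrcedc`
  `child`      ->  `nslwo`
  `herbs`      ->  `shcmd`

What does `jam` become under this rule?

Two shifts are in play — +3 for a/e/i/o/u, +11 for every other letter.
For jam: j(cons)+11=u, a(vowel)+3=d, m(cons)+11=x.

udx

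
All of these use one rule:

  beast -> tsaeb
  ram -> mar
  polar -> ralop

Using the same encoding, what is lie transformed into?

The output letters match the input read backwards: beast reversed is tsaeb. The word is simply reversed.
Applying it to lie: reverse → eil.

eil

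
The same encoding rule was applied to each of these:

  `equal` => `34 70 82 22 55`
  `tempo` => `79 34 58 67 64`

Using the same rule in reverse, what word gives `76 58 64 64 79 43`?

smooth

e(#5)→34 and q(#17)→70: differences scale by 3, so n = 3·pos + 19. The formula is n = 3×(alphabet index, a=1) + 19.
Decoding 76 58 64 64 79 43: 76→(76−19)÷3=19=s, 58→(58−19)÷3=13=m, 64→(64−19)÷3=15=o, 64→(64−19)÷3=15=o, 79→(79−19)÷3=20=t, 43→(43−19)÷3=8=h.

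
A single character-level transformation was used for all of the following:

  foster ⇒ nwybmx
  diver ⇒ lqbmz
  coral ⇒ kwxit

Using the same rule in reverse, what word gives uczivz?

mutant

Shifts by position in foster: pos 0: f→n (+8), pos 1: o→w (+8), pos 2: s→y (+6), pos 3: t→b (+8), pos 4: e→m (+8), pos 5: r→x (+6) — repeating every 3. A repeating key of period 3 is used — shifts +8, +8, +6 over and over.
Reversing it on uczivz: u−8=m, c−8=u, z−6=t, i−8=a, v−8=n, z−6=t.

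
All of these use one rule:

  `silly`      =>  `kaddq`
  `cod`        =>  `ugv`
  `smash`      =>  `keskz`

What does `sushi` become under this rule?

Compare letters: s→k is +18, i→a is +18, l→d is +18 — a constant shift. It's a constant shift of +18 (ROT18).
On sushi: s+18=k, u+18=m, s+18=k, h+18=z, i+18=a.

kmkza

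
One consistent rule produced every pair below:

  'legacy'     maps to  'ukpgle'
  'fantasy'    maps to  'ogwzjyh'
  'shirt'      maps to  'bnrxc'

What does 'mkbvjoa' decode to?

Shifts by position in legacy: pos 0: l→u (+9), pos 1: e→k (+6), pos 2: g→p (+9), pos 3: a→g (+6) — repeating every 2. A repeating key of period 2 is used — shifts +9, +6 over and over.
Decoding mkbvjoa: m−9=d, k−6=e, b−9=s, v−6=p, j−9=a, o−6=i, a−9=r.

despair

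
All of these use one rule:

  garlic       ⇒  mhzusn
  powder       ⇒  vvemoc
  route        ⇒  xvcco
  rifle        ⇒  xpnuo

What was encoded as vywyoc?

In garlic: g→m is +6, a→h is +7, r→z is +8, l→u is +9 — the shift increases by 1 each position. Letter i (0-indexed) is shifted by i+6, so successive shifts are 6, 7, 8, ….
Undoing it on vywyoc: v−6=p, y−7=r, w−8=o, y−9=p, o−10=e, c−11=r.

proper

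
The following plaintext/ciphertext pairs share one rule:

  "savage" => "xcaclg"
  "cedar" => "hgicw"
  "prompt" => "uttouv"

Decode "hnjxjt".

clever

Shifts by position in savage: pos 0: s→x (+5), pos 1: a→c (+2), pos 2: v→a (+5), pos 3: a→c (+2) — repeating every 2. It's a Vigenère-style cipher with numeric key [5,2]: position i shifts by key[i mod 2].
Decoding hnjxjt: h−5=c, n−2=l, j−5=e, x−2=v, j−5=e, t−2=r.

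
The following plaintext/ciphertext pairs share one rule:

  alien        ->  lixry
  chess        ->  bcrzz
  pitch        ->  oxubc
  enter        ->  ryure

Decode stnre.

joker

a(0)→l(11) and l(11)→i(8) fit y≡21x+11 (mod 26); the inverse of 21 mod 26 is 5. This is an affine cipher: with a=0,…,z=25, each position x becomes (21x+11) mod 26.
Reversing it on stnre: s(18)→5·(18−11)≡9=j; t(19)→5·(19−11)≡14=o; n(13)→5·(13−11)≡10=k; r(17)→5·(17−11)≡4=e; e(4)→5·(4−11)≡17=r (all mod 26).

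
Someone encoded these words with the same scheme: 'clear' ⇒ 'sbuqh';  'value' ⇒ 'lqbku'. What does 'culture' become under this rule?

skbjkhu

Compare letters: c→s is +16, l→b is +16, e→u is +16 — a constant shift. Every letter moves 16 places later in the alphabet, wrapping around z→a.
On culture: c+16=s, u+16=k, l+16=b, t+16=j, u+16=k, r+16=h, e+16=u.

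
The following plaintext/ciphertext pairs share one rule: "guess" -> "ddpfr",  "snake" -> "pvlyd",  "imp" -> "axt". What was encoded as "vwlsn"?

chalk

The output letters match the input read backwards, each shifted +11: guess reversed is sseug. Read the word backwards and shift each letter +11.
Undoing it on vwlsn: shift back: v−11=k, w−11=l, l−11=a, s−11=h, n−11=c → klahc; then reverse → chalk.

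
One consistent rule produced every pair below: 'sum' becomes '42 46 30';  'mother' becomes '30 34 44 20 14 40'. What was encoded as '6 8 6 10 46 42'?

The formula is n = 2×(alphabet index, a=1) + 4.
Undoing it on 6 8 6 10 46 42: 6→(6−4)÷2=1=a, 8→(8−4)÷2=2=b, 6→(6−4)÷2=1=a, 10→(10−4)÷2=3=c, 46→(46−4)÷2=21=u, 42→(42−4)÷2=19=s.

abacus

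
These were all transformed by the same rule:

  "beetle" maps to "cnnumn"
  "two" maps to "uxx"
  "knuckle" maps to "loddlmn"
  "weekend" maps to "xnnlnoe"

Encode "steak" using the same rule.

tunjl

The shift depends on letter class: consonant b→c is +1, but vowel e→n is +9. Vowels shift forward by 9 and consonants shift forward by 1.
Applying it to steak: s(cons)+1=t, t(cons)+1=u, e(vowel)+9=n, a(vowel)+9=j, k(cons)+1=l.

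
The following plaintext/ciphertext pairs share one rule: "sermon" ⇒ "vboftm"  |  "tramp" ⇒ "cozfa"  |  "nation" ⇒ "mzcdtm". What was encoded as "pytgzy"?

s(18)→v(21) and e(4)→b(1) fit y≡7x+25 (mod 26); the inverse of 7 mod 26 is 15. This is an affine cipher: with a=0,…,z=25, each position x becomes (7x+25) mod 26.
Undoing it on pytgzy: p(15)→15·(15−25)≡6=g; y(24)→15·(24−25)≡11=l; t(19)→15·(19−25)≡14=o; g(6)→15·(6−25)≡1=b; z(25)→15·(25−25)≡0=a; y(24)→15·(24−25)≡11=l (all mod 26).

global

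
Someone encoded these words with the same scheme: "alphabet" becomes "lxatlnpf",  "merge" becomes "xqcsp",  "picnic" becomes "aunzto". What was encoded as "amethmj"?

A repeating key of period 2 is used — shifts +11, +12 over and over.
Reversing it on amethmj: a−11=p, m−12=a, e−11=t, t−12=h, h−11=w, m−12=a, j−11=y.

pathway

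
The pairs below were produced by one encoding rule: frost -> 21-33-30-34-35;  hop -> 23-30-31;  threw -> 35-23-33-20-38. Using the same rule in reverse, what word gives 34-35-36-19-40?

study

f is letter #6 and maps to 21: an offset of 15. Each letter is replaced by its alphabet position (a=1..z=26) + 15.
Reversing it on 34-35-36-19-40: 34→(34−15)÷1=19=s, 35→(35−15)÷1=20=t, 36→(36−15)÷1=21=u, 19→(19−15)÷1=4=d, 40→(40−15)÷1=25=y.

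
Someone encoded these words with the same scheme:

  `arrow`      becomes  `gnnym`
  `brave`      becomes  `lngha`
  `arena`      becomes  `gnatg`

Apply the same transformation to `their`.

xpaun

a(0)→g(6) and r(17)→n(13) fit y≡5x+6 (mod 26); the inverse of 5 mod 26 is 21. Each letter's alphabet position (a=0..z=25) is mapped through 5·x+6 mod 26 — an affine cipher.
Applying it to their: t(19)→5·19+6≡23=x; h(7)→5·7+6≡15=p; e(4)→5·4+6≡0=a; i(8)→5·8+6≡20=u; r(17)→5·17+6≡13=n (all mod 26).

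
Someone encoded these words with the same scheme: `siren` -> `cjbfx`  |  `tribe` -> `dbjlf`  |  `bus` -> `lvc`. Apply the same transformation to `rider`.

The rule splits by letter class: vowels +1, consonants +10.
On rider: r(cons)+10=b, i(vowel)+1=j, d(cons)+10=n, e(vowel)+1=f, r(cons)+10=b.

bjnfb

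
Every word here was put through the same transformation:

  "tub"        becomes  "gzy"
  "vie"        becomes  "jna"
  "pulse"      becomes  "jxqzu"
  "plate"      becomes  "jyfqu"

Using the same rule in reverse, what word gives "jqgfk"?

fable

The output letters match the input read backwards, each shifted +5: tub reversed is but. Two steps: reverse the string, then apply a Caesar shift of +5.
Reversing it on jqgfk: shift back: j−5=e, q−5=l, g−5=b, f−5=a, k−5=f → elbaf; then reverse → fable.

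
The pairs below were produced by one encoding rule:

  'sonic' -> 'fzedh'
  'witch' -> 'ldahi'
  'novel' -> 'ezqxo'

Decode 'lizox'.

whole

s(18)→f(5) and o(14)→z(25) fit y≡21x+17 (mod 26); the inverse of 21 mod 26 is 5. Each letter's alphabet position (a=0..z=25) is mapped through 21·x+17 mod 26 — an affine cipher.
Decoding lizox: l(11)→5·(11−17)≡22=w; i(8)→5·(8−17)≡7=h; z(25)→5·(25−17)≡14=o; o(14)→5·(14−17)≡11=l; x(23)→5·(23−17)≡4=e (all mod 26).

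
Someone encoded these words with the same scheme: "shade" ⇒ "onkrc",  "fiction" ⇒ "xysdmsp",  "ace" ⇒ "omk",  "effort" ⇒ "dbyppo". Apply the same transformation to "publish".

The output letters match the input read backwards, each shifted +10: shade reversed is edahs. Read the word backwards and shift each letter +10.
On publish: reverse → hsilbup; then shift: h+10=r, s+10=c, i+10=s, l+10=v, b+10=l, u+10=e, p+10=z.

rcsvlez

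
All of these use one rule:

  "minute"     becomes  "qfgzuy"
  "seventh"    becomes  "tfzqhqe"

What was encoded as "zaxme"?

salon

The output letters match the input read backwards, each shifted +12: minute reversed is etunim. Two steps: reverse the string, then apply a Caesar shift of +12.
Decoding zaxme: shift back: z−12=n, a−12=o, x−12=l, m−12=a, e−12=s → nolas; then reverse → salon.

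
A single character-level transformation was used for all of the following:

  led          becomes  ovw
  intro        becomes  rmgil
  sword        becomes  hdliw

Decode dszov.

Letters are reflected about the middle of the alphabet (position → 25−position): Atbash.
Undoing it on dszov: d↔w, s↔h, z↔a, o↔l, v↔e.

whale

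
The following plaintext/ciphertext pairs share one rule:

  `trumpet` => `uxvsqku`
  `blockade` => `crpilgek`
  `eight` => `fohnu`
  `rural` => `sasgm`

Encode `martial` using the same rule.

Shifts by position in trumpet: pos 0: t→u (+1), pos 1: r→x (+6), pos 2: u→v (+1), pos 3: m→s (+6) — repeating every 2. It's a Vigenère-style cipher with numeric key [1,6]: position i shifts by key[i mod 2].
For martial: m+1=n, a+6=g, r+1=s, t+6=z, i+1=j, a+6=g, l+1=m.

ngszjgm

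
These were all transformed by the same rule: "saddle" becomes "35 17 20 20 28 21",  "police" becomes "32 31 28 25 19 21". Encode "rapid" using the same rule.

34 17 32 25 20

s is letter #19 and maps to 35: an offset of 16. The number is (letter's place in the alphabet, a=1) + 16.
For rapid: r=18→34, a=1→17, p=16→32, i=9→25, d=4→20.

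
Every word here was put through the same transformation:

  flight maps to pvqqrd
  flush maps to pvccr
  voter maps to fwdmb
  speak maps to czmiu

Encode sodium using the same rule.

cwnqcw

The shift depends on letter class: consonant f→p is +10, but vowel i→q is +8. Vowels shift forward by 8 and consonants shift forward by 10.
On sodium: s(cons)+10=c, o(vowel)+8=w, d(cons)+10=n, i(vowel)+8=q, u(vowel)+8=c, m(cons)+10=w.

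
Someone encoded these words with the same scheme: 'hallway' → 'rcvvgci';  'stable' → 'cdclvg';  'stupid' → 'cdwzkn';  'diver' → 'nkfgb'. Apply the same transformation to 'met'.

wgd

The shift depends on letter class: consonant h→r is +10, but vowel a→c is +2. Two shifts are in play — +2 for a/e/i/o/u, +10 for every other letter.
Applying it to met: m(cons)+10=w, e(vowel)+2=g, t(cons)+10=d.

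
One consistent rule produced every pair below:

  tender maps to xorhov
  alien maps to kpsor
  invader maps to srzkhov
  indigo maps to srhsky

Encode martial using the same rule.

qkvxskp

The rule splits by letter class: vowels +10, consonants +4.
On martial: m(cons)+4=q, a(vowel)+10=k, r(cons)+4=v, t(cons)+4=x, i(vowel)+10=s, a(vowel)+10=k, l(cons)+4=p.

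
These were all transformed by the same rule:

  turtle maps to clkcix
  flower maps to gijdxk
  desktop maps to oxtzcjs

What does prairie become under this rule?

sknhkhx

t(19)→c(2) and u(20)→l(11) fit y≡9x+13 (mod 26); the inverse of 9 mod 26 is 3. This is an affine cipher: with a=0,…,z=25, each position x becomes (9x+13) mod 26.
For prairie: p(15)→9·15+13≡18=s; r(17)→9·17+13≡10=k; a(0)→9·0+13≡13=n; i(8)→9·8+13≡7=h; r(17)→9·17+13≡10=k; i(8)→9·8+13≡7=h; e(4)→9·4+13≡23=x (all mod 26).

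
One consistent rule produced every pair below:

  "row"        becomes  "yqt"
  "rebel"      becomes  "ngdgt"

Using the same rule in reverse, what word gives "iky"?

wig

The word is reversed, then every letter is shifted forward by 2.
Reversing it on iky: shift back: i−2=g, k−2=i, y−2=w → giw; then reverse → wig.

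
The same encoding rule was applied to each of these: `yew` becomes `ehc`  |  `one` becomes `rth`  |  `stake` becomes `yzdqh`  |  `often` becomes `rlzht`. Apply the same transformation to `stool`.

yzrrr

Two shifts are in play — +3 for a/e/i/o/u, +6 for every other letter.
On stool: s(cons)+6=y, t(cons)+6=z, o(vowel)+3=r, o(vowel)+3=r, l(cons)+6=r.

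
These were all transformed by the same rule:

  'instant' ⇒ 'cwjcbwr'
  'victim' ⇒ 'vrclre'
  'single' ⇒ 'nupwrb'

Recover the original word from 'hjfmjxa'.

roadway

Two steps: reverse the string, then apply a Caesar shift of +9.
Undoing it on hjfmjxa: shift back: h−9=y, j−9=a, f−9=w, m−9=d, j−9=a, x−9=o, a−9=r → yawdaor; then reverse → roadway.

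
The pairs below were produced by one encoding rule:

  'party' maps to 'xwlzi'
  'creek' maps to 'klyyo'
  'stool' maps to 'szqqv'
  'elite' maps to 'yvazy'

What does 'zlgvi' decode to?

truly

p(15)→x(23) and a(0)→w(22) fit y≡7x+22 (mod 26); the inverse of 7 mod 26 is 15. Each letter's alphabet position (a=0..z=25) is mapped through 7·x+22 mod 26 — an affine cipher.
Reversing it on zlgvi: z(25)→15·(25−22)≡19=t; l(11)→15·(11−22)≡17=r; g(6)→15·(6−22)≡20=u; v(21)→15·(21−22)≡11=l; i(8)→15·(8−22)≡24=y (all mod 26).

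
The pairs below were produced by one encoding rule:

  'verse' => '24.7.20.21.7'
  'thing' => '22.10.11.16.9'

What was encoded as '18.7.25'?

pew

v is letter #22 and maps to 24: an offset of 2. Letters become their 1-based position plus 2 (so a→3, b→4, …).
Decoding 18.7.25: 18→(18−2)÷1=16=p, 7→(7−2)÷1=5=e, 25→(25−2)÷1=23=w.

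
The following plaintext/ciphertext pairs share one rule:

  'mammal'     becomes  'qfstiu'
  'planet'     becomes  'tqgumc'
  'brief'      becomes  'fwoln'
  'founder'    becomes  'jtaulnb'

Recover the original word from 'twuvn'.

In mammal: m→q is +4, a→f is +5, m→s is +6, m→t is +7 — the shift increases by 1 each position. Letter i (0-indexed) is shifted by i+4, so successive shifts are 4, 5, 6, ….
Reversing it on twuvn: t−4=p, w−5=r, u−6=o, v−7=o, n−8=f.

proof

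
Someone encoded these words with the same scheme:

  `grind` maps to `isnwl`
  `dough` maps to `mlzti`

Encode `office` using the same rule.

The output letters match the input read backwards, each shifted +5: grind reversed is dnirg. The word is reversed, then every letter is shifted forward by 5.
Applying it to office: reverse → eciffo; then shift: e+5=j, c+5=h, i+5=n, f+5=k, f+5=k, o+5=t.

jhnkkt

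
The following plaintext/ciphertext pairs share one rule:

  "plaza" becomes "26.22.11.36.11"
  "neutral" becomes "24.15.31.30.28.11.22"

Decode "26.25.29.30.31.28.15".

posture

Letters become their 1-based position plus 10 (so a→11, b→12, …).
Reversing it on 26.25.29.30.31.28.15: 26→(26−10)÷1=16=p, 25→(25−10)÷1=15=o, 29→(29−10)÷1=19=s, 30→(30−10)÷1=20=t, 31→(31−10)÷1=21=u, 28→(28−10)÷1=18=r, 15→(15−10)÷1=5=e.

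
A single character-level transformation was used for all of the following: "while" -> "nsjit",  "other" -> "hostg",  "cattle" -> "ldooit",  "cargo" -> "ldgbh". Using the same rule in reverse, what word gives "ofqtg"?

tuner

w(22)→n(13) and h(7)→s(18) fit y≡17x+3 (mod 26); the inverse of 17 mod 26 is 23. Treating letters as 0–25, the rule is x ↦ 17x + 3 (mod 26).
Decoding ofqtg: o(14)→23·(14−3)≡19=t; f(5)→23·(5−3)≡20=u; q(16)→23·(16−3)≡13=n; t(19)→23·(19−3)≡4=e; g(6)→23·(6−3)≡17=r (all mod 26).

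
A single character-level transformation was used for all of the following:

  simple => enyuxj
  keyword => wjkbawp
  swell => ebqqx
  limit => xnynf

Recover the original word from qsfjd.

Shifts by position in simple: pos 0: s→e (+12), pos 1: i→n (+5), pos 2: m→y (+12), pos 3: p→u (+5) — repeating every 2. The shifts repeat in a cycle of length 2: positions 0,1,… shift by +12, +5, then the pattern repeats.
Undoing it on qsfjd: q−12=e, s−5=n, f−12=t, j−5=e, d−12=r.

enter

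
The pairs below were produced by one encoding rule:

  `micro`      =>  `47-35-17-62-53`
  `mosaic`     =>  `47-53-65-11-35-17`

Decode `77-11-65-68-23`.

m(#13)→47 and i(#9)→35: differences scale by 3, so n = 3·pos + 8. Each letter becomes 3×(its alphabet position, a=1..z=26) + 8.
Decoding 77-11-65-68-23: 77→(77−8)÷3=23=w, 11→(11−8)÷3=1=a, 65→(65−8)÷3=19=s, 68→(68−8)÷3=20=t, 23→(23−8)÷3=5=e.

waste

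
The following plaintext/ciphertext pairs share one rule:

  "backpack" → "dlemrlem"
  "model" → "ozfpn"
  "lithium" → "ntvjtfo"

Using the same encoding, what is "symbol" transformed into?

uaodzn

The shift depends on letter class: consonant b→d is +2, but vowel a→l is +11. Two shifts are in play — +11 for a/e/i/o/u, +2 for every other letter.
Applying it to symbol: s(cons)+2=u, y(cons)+2=a, m(cons)+2=o, b(cons)+2=d, o(vowel)+11=z, l(cons)+2=n.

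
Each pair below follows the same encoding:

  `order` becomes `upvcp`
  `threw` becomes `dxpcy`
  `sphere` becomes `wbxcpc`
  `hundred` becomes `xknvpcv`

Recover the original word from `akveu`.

audio

o(14)→u(20) and r(17)→p(15) fit y≡7x+0 (mod 26); the inverse of 7 mod 26 is 15. Treating letters as 0–25, the rule is x ↦ 7x + 0 (mod 26).
Decoding akveu: a(0)→15·(0−0)≡0=a; k(10)→15·(10−0)≡20=u; v(21)→15·(21−0)≡3=d; e(4)→15·(4−0)≡8=i; u(20)→15·(20−0)≡14=o (all mod 26).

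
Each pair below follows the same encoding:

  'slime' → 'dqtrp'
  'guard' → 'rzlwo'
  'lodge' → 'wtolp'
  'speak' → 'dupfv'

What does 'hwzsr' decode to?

wrong

Shifts by position in slime: pos 0: s→d (+11), pos 1: l→q (+5), pos 2: i→t (+11), pos 3: m→r (+5) — repeating every 2. It's a Vigenère-style cipher with numeric key [11,5]: position i shifts by key[i mod 2].
Decoding hwzsr: h−11=w, w−5=r, z−11=o, s−5=n, r−11=g.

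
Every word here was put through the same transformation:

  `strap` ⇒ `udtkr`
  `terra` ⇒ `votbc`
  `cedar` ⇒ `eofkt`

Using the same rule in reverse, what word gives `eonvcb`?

The shifts repeat in a cycle of length 2: positions 0,1,… shift by +2, +10, then the pattern repeats.
Decoding eonvcb: e−2=c, o−10=e, n−2=l, v−10=l, c−2=a, b−10=r.

cellar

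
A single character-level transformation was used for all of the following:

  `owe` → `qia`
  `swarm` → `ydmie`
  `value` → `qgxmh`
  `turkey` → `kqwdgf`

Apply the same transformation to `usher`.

dqteg

The output letters match the input read backwards, each shifted +12: owe reversed is ewo. The word is reversed, then every letter is shifted forward by 12.
On usher: reverse → rehsu; then shift: r+12=d, e+12=q, h+12=t, s+12=e, u+12=g.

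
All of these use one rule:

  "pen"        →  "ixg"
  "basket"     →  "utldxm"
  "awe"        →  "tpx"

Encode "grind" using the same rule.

Compare letters: p→i is +19, e→x is +19, n→g is +19 — a constant shift. This is a Caesar cipher with shift 19.
Applying it to grind: g+19=z, r+19=k, i+19=b, n+19=g, d+19=w.

zkbgw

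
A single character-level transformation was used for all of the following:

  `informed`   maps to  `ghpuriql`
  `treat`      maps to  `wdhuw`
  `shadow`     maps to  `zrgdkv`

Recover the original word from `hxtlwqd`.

The output letters match the input read backwards, each shifted +3: informed reversed is demrofni. The word is reversed, then every letter is shifted forward by 3.
Decoding hxtlwqd: shift back: h−3=e, x−3=u, t−3=q, l−3=i, w−3=t, q−3=n, d−3=a → euqitna; then reverse → antique.

antique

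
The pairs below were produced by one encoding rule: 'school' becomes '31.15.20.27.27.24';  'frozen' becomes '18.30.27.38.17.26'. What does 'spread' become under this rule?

The number is (letter's place in the alphabet, a=1) + 12.
On spread: s=19→31, p=16→28, r=18→30, e=5→17, a=1→13, d=4→16.

31.28.30.17.13.16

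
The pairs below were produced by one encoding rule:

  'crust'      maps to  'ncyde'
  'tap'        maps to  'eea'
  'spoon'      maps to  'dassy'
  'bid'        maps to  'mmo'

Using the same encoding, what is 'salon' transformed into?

The shift depends on letter class: consonant c→n is +11, but vowel u→y is +4. Vowels shift forward by 4 and consonants shift forward by 11.
On salon: s(cons)+11=d, a(vowel)+4=e, l(cons)+11=w, o(vowel)+4=s, n(cons)+11=y.

dewsy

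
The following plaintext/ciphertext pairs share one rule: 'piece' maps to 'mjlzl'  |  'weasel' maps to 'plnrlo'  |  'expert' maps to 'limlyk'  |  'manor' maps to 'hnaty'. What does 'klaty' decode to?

p(15)→m(12) and i(8)→j(9) fit y≡19x+13 (mod 26); the inverse of 19 mod 26 is 11. Each letter's alphabet position (a=0..z=25) is mapped through 19·x+13 mod 26 — an affine cipher.
Undoing it on klaty: k(10)→11·(10−13)≡19=t; l(11)→11·(11−13)≡4=e; a(0)→11·(0−13)≡13=n; t(19)→11·(19−13)≡14=o; y(24)→11·(24−13)≡17=r (all mod 26).

tenor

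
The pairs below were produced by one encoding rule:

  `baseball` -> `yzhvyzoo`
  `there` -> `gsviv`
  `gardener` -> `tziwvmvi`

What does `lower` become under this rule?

Each pair mirrors across the alphabet (b↔y, a↔z, s↔h): positions sum to 25. Each letter is replaced by its mirror in the alphabet: a↔z, b↔y, c↔x, and so on (the Atbash cipher).
On lower: l↔o, o↔l, w↔d, e↔v, r↔i.

oldvi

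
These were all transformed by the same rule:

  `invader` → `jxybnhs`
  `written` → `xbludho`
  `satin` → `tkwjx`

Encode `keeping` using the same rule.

Shifts by position in invader: pos 0: i→j (+1), pos 1: n→x (+10), pos 2: v→y (+3), pos 3: a→b (+1), pos 4: d→n (+10), pos 5: e→h (+3) — repeating every 3. A repeating key of period 3 is used — shifts +1, +10, +3 over and over.
Applying it to keeping: k+1=l, e+10=o, e+3=h, p+1=q, i+10=s, n+3=q, g+1=h.

lohqsqh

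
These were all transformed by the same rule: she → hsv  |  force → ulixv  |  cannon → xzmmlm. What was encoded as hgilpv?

stroke

Each pair mirrors across the alphabet (s↔h, h↔s, e↔v): positions sum to 25. Each letter is replaced by its mirror in the alphabet: a↔z, b↔y, c↔x, and so on (the Atbash cipher).
Undoing it on hgilpv: h↔s, g↔t, i↔r, l↔o, p↔k, v↔e.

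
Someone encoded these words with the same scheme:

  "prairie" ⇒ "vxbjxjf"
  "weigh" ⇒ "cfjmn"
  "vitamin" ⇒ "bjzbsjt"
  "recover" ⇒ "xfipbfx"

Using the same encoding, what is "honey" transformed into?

nptfe

The shift depends on letter class: consonant p→v is +6, but vowel a→b is +1. The rule splits by letter class: vowels +1, consonants +6.
For honey: h(cons)+6=n, o(vowel)+1=p, n(cons)+6=t, e(vowel)+1=f, y(cons)+6=e.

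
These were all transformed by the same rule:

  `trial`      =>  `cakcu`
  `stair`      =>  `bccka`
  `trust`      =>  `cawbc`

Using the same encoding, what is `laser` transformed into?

The shift depends on letter class: consonant t→c is +9, but vowel i→k is +2. Two shifts are in play — +2 for a/e/i/o/u, +9 for every other letter.
Applying it to laser: l(cons)+9=u, a(vowel)+2=c, s(cons)+9=b, e(vowel)+2=g, r(cons)+9=a.

ucbga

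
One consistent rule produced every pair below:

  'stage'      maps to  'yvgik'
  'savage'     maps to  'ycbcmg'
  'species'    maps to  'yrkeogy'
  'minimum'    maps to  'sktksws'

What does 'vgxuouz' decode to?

A repeating key of period 2 is used — shifts +6, +2 over and over.
Decoding vgxuouz: v−6=p, g−2=e, x−6=r, u−2=s, o−6=i, u−2=s, z−6=t.

persist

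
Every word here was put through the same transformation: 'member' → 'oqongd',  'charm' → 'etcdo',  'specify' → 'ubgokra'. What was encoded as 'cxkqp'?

alien

A repeating key of period 2 is used — shifts +2, +12 over and over.
Undoing it on cxkqp: c−2=a, x−12=l, k−2=i, q−12=e, p−2=n.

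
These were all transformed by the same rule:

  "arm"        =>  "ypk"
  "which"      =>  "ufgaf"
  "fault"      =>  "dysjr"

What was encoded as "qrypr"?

start

Compare letters: a→y is +24, r→p is +24, m→k is +24 — a constant shift. It's a constant shift of +24 (ROT24).
Reversing it on qrypr: q−24=s, r−24=t, y−24=a, p−24=r, r−24=t.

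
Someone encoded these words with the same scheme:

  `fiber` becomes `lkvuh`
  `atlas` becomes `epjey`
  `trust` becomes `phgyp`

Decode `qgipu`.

f(5)→l(11) and i(8)→k(10) fit y≡17x+4 (mod 26); the inverse of 17 mod 26 is 23. This is an affine cipher: with a=0,…,z=25, each position x becomes (17x+4) mod 26.
Decoding qgipu: q(16)→23·(16−4)≡16=q; g(6)→23·(6−4)≡20=u; i(8)→23·(8−4)≡14=o; p(15)→23·(15−4)≡19=t; u(20)→23·(20−4)≡4=e (all mod 26).

quote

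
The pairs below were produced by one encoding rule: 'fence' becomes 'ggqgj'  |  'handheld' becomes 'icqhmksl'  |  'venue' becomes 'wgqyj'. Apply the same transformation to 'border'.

cquhjx

In fence: f→g is +1, e→g is +2, n→q is +3, c→g is +4 — the shift increases by 1 each position. Each letter shifts forward by (position + 1), i.e. 1, 2, 3, … — the shift grows by one for each successive letter.
On border: b+1=c, o+2=q, r+3=u, d+4=h, e+5=j, r+6=x.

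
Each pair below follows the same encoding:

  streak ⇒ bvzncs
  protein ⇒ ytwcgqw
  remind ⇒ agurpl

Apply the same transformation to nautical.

A repeating key of period 3 is used — shifts +9, +2, +8 over and over.
For nautical: n+9=w, a+2=c, u+8=c, t+9=c, i+2=k, c+8=k, a+9=j, l+2=n.

wccckkjn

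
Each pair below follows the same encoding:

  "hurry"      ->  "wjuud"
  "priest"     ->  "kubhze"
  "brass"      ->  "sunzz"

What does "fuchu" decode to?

order

h(7)→w(22) and u(20)→j(9) fit y≡5x+13 (mod 26); the inverse of 5 mod 26 is 21. This is an affine cipher: with a=0,…,z=25, each position x becomes (5x+13) mod 26.
Reversing it on fuchu: f(5)→21·(5−13)≡14=o; u(20)→21·(20−13)≡17=r; c(2)→21·(2−13)≡3=d; h(7)→21·(7−13)≡4=e; u(20)→21·(20−13)≡17=r (all mod 26).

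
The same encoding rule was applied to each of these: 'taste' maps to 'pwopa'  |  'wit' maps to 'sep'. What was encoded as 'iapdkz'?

Compare letters: t→p is +22, a→w is +22, s→o is +22 — a constant shift. It's a constant shift of +22 (ROT22).
Decoding iapdkz: i−22=m, a−22=e, p−22=t, d−22=h, k−22=o, z−22=d.

method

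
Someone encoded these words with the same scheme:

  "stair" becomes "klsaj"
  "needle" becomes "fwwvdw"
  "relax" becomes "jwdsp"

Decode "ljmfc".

trunk

Compare letters: s→k is +18, t→l is +18, a→s is +18 — a constant shift. This is a Caesar cipher with shift 18.
Undoing it on ljmfc: l−18=t, j−18=r, m−18=u, f−18=n, c−18=k.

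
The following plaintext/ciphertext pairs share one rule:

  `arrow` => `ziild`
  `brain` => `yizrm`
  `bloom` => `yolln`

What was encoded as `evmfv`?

This is the alphabet-reversal cipher (Atbash): a becomes z, b becomes y, etc.
Reversing it on evmfv: e↔v, v↔e, m↔n, f↔u, v↔e.

venue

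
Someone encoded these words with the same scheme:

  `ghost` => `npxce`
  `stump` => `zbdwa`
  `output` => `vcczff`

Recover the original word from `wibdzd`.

pastor

In ghost: g→n is +7, h→p is +8, o→x is +9, s→c is +10 — the shift increases by 1 each position. Each letter shifts forward by (position + 7), i.e. 7, 8, 9, … — the shift grows by one for each successive letter.
Reversing it on wibdzd: w−7=p, i−8=a, b−9=s, d−10=t, z−11=o, d−12=r.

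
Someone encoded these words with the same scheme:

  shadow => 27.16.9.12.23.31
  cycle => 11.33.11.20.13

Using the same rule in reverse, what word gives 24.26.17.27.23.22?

s is letter #19 and maps to 27: an offset of 8. Letters become their 1-based position plus 8 (so a→9, b→10, …).
Reversing it on 24.26.17.27.23.22: 24→(24−8)÷1=16=p, 26→(26−8)÷1=18=r, 17→(17−8)÷1=9=i, 27→(27−8)÷1=19=s, 23→(23−8)÷1=15=o, 22→(22−8)÷1=14=n.

prison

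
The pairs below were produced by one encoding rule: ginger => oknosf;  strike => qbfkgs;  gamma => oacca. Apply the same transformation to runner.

g(6)→o(14) and i(8)→k(10) fit y≡11x+0 (mod 26); the inverse of 11 mod 26 is 19. Each letter's alphabet position (a=0..z=25) is mapped through 11·x+0 mod 26 — an affine cipher.
On runner: r(17)→11·17+0≡5=f; u(20)→11·20+0≡12=m; n(13)→11·13+0≡13=n; n(13)→11·13+0≡13=n; e(4)→11·4+0≡18=s; r(17)→11·17+0≡5=f (all mod 26).

fmnnsf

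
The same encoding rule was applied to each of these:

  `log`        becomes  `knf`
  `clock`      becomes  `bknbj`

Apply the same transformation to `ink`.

Compare letters: l→k is +25, o→n is +25, g→f is +25 — a constant shift. Each letter is shifted forward by 25 in the alphabet (a Caesar shift of +25).
For ink: i+25=h, n+25=m, k+25=j.

hmj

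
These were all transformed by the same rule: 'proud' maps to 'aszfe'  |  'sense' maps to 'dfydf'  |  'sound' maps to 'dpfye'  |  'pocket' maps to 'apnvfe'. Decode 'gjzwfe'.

violet

Shifts by position in proud: pos 0: p→a (+11), pos 1: r→s (+1), pos 2: o→z (+11), pos 3: u→f (+11), pos 4: d→e (+1) — repeating every 3. The shifts repeat in a cycle of length 3: positions 0,1,… shift by +11, +1, +11, then the pattern repeats.
Decoding gjzwfe: g−11=v, j−1=i, z−11=o, w−11=l, f−1=e, e−11=t.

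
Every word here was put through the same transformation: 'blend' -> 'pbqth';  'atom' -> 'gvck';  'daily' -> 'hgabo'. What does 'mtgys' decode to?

snack

This is an affine cipher: with a=0,…,z=25, each position x becomes (9x+6) mod 26.
Reversing it on mtgys: m(12)→3·(12−6)≡18=s; t(19)→3·(19−6)≡13=n; g(6)→3·(6−6)≡0=a; y(24)→3·(24−6)≡2=c; s(18)→3·(18−6)≡10=k (all mod 26).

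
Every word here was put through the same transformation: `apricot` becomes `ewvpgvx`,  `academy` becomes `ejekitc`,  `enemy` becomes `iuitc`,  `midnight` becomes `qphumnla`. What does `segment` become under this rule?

wlktiux

Shifts by position in apricot: pos 0: a→e (+4), pos 1: p→w (+7), pos 2: r→v (+4), pos 3: i→p (+7) — repeating every 2. It's a Vigenère-style cipher with numeric key [4,7]: position i shifts by key[i mod 2].
For segment: s+4=w, e+7=l, g+4=k, m+7=t, e+4=i, n+7=u, t+4=x.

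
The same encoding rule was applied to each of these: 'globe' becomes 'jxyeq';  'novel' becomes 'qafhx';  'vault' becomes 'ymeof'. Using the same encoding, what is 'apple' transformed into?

Shifts by position in globe: pos 0: g→j (+3), pos 1: l→x (+12), pos 2: o→y (+10), pos 3: b→e (+3), pos 4: e→q (+12) — repeating every 3. It's a Vigenère-style cipher with numeric key [3,12,10]: position i shifts by key[i mod 3].
For apple: a+3=d, p+12=b, p+10=z, l+3=o, e+12=q.

dbzoq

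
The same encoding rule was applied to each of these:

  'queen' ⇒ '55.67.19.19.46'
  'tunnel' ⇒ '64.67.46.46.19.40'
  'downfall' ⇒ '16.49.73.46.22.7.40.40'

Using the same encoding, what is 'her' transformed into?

q(#17)→55 and u(#21)→67: differences scale by 3, so n = 3·pos + 4. With a=1..z=26, the number is 3·pos + 4.
Applying it to her: h=8→28, e=5→19, r=18→58.

28.19.58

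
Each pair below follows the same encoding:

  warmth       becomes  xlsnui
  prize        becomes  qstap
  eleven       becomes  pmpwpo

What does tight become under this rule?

Vowels shift forward by 11 and consonants shift forward by 1.
On tight: t(cons)+1=u, i(vowel)+11=t, g(cons)+1=h, h(cons)+1=i, t(cons)+1=u.

uthiu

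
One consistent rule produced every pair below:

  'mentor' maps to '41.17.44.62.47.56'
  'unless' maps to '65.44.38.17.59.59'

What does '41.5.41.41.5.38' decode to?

m(#13)→41 and e(#5)→17: differences scale by 3, so n = 3·pos + 2. With a=1..z=26, the number is 3·pos + 2.
Decoding 41.5.41.41.5.38: 41→(41−2)÷3=13=m, 5→(5−2)÷3=1=a, 41→(41−2)÷3=13=m, 41→(41−2)÷3=13=m, 5→(5−2)÷3=1=a, 38→(38−2)÷3=12=l.

mammal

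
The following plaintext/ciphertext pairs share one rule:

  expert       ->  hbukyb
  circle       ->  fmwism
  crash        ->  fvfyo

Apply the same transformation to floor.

iptuy

In expert: e→h is +3, x→b is +4, p→u is +5, e→k is +6 — the shift increases by 1 each position. Letter i (0-indexed) is shifted by i+3, so successive shifts are 3, 4, 5, ….
Applying it to floor: f+3=i, l+4=p, o+5=t, o+6=u, r+7=y.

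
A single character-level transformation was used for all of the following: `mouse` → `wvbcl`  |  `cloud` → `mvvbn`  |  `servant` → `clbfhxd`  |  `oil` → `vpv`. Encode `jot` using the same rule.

Two shifts are in play — +7 for a/e/i/o/u, +10 for every other letter.
On jot: j(cons)+10=t, o(vowel)+7=v, t(cons)+10=d.

tvd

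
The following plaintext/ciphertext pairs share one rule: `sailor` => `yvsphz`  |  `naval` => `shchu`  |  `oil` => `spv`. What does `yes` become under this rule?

zlf

The output letters match the input read backwards, each shifted +7: sailor reversed is rolias. Read the word backwards and shift each letter +7.
For yes: reverse → sey; then shift: s+7=z, e+7=l, y+7=f.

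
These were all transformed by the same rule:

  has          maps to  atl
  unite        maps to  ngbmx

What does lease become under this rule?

extlx

Compare letters: h→a is +19, a→t is +19, s→l is +19 — a constant shift. This is a Caesar cipher with shift 19.
For lease: l+19=e, e+19=x, a+19=t, s+19=l, e+19=x.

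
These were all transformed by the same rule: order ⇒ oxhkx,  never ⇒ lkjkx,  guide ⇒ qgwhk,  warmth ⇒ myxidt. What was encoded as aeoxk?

o(14)→o(14) and r(17)→x(23) fit y≡3x+24 (mod 26); the inverse of 3 mod 26 is 9. Treating letters as 0–25, the rule is x ↦ 3x + 24 (mod 26).
Undoing it on aeoxk: a(0)→9·(0−24)≡18=s; e(4)→9·(4−24)≡2=c; o(14)→9·(14−24)≡14=o; x(23)→9·(23−24)≡17=r; k(10)→9·(10−24)≡4=e (all mod 26).

score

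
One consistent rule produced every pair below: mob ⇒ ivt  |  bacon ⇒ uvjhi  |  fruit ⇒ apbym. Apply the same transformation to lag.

The word is reversed, then every letter is shifted forward by 7.
Applying it to lag: reverse → gal; then shift: g+7=n, a+7=h, l+7=s.

nhs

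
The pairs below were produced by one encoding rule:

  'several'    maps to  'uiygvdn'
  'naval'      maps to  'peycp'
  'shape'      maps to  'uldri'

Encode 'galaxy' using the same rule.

Shifts by position in several: pos 0: s→u (+2), pos 1: e→i (+4), pos 2: v→y (+3), pos 3: e→g (+2), pos 4: r→v (+4), pos 5: a→d (+3) — repeating every 3. The shifts repeat in a cycle of length 3: positions 0,1,… shift by +2, +4, +3, then the pattern repeats.
On galaxy: g+2=i, a+4=e, l+3=o, a+2=c, x+4=b, y+3=b.

ieocbb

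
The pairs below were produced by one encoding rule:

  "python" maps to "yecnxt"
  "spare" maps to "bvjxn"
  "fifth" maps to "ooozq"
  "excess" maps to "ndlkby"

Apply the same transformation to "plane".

Shifts by position in python: pos 0: p→y (+9), pos 1: y→e (+6), pos 2: t→c (+9), pos 3: h→n (+6) — repeating every 2. It's a Vigenère-style cipher with numeric key [9,6]: position i shifts by key[i mod 2].
For plane: p+9=y, l+6=r, a+9=j, n+6=t, e+9=n.

yrjtn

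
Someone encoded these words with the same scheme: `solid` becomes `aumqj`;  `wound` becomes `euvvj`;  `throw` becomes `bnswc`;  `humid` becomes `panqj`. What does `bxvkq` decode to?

truck

The shifts repeat in a cycle of length 3: positions 0,1,… shift by +8, +6, +1, then the pattern repeats.
Decoding bxvkq: b−8=t, x−6=r, v−1=u, k−8=c, q−6=k.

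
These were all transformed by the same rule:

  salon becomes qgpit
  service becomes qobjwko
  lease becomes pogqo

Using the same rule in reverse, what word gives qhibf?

s(18)→q(16) and a(0)→g(6) fit y≡15x+6 (mod 26); the inverse of 15 mod 26 is 7. Each letter's alphabet position (a=0..z=25) is mapped through 15·x+6 mod 26 — an affine cipher.
Undoing it on qhibf: q(16)→7·(16−6)≡18=s; h(7)→7·(7−6)≡7=h; i(8)→7·(8−6)≡14=o; b(1)→7·(1−6)≡17=r; f(5)→7·(5−6)≡19=t (all mod 26).

short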